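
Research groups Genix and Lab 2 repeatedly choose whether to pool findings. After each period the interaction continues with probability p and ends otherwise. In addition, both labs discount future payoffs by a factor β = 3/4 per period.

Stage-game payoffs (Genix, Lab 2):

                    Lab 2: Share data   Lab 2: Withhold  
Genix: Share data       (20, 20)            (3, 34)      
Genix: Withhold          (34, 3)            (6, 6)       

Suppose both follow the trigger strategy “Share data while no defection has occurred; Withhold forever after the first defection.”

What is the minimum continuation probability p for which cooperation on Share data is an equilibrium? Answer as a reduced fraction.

Expected continuation weight on next period's payoff is β·p = 3/4·p, which plays the role of the discount factor.
Cooperation requires 3/4·p ≥ (34−20)/(34−6) = 1/2, hence p ≥ 2/3.

2/3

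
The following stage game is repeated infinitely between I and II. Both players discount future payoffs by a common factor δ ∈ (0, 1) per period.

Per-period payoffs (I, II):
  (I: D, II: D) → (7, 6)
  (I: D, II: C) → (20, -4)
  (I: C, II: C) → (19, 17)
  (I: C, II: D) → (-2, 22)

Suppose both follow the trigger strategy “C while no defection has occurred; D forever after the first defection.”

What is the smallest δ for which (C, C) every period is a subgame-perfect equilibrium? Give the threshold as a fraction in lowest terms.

I's threshold: (20−19)/(20−7) = 1/13.
II's threshold: (22−17)/(22−6) = 5/16.
1/13 < 5/16, so II binds and δ* = 5/16.

5/16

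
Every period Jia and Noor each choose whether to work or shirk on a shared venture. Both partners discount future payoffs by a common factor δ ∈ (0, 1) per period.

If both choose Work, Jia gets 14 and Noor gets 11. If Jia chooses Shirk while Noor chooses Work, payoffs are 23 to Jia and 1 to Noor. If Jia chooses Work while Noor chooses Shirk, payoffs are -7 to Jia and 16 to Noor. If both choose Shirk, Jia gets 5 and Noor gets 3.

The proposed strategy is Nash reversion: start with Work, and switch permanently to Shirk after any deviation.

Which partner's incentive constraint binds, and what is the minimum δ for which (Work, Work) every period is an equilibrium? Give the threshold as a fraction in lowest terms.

Jia; δ ≥ 1/2

For Jia: deviation gain 23−14 = 9, per-period punishment loss 14−5 = 9. IC gives δ ≥ 9/18 = 1/2.
For Noor: gain 5, loss 8 per period, so δ ≥ 5/13.
The tighter constraint is Jia's, so cooperation needs δ ≥ 1/2.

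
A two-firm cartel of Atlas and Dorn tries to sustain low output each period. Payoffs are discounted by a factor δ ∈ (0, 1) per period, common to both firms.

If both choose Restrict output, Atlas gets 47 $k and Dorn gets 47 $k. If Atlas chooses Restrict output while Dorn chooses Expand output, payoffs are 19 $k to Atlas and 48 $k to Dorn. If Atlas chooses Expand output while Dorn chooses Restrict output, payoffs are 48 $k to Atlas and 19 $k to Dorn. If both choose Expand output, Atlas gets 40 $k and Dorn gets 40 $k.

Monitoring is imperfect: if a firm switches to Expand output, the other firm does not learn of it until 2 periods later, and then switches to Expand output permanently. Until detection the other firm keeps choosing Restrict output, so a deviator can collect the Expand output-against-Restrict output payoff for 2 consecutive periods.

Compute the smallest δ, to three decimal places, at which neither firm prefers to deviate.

Deviating for the 2 undetected periods gains 48−47 = 1 per period over cooperation, then loses 47−40 = 7 per period forever once punishment starts.
Gain: 1(1 + δ + … + δ^1); loss: 7·δ^2/(1−δ).
No profitable deviation ⇔ 1(1−δ^2) ≤ 7·δ^2, i.e. δ^2 ≥ 1/(1+7) = 1/8.
Hence δ ≥ (1/8)^(1/2) ≈ 0.354.

0.354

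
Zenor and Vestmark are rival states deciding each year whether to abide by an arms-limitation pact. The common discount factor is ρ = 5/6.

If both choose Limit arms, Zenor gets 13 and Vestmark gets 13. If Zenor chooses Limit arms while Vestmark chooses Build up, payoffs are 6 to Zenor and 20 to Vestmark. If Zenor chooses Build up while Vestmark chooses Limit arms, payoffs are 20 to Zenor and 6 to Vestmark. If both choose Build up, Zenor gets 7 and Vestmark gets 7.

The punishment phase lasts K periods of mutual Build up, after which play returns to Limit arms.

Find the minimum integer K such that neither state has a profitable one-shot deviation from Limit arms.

No profitable deviation requires (13−7)(ρ+…+ρ^K) ≥ 20−13, i.e. ρ+…+ρ^K ≥ 7/6 ≈ 1.1667.
With ρ = 5/6, the partial sums are K=1: 0.8333, K=2: 1.5278.
K = 2 is the first length at which the sum reaches 1.1667.

2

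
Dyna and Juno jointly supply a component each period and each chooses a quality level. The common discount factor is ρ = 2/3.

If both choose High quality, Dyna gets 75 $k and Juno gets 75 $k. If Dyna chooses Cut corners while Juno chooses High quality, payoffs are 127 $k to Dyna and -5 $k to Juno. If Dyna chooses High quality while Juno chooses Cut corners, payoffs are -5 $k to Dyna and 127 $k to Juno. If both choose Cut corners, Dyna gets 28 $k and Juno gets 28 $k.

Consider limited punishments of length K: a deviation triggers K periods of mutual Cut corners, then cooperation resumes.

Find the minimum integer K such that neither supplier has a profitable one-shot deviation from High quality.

2

Need Σ_{k=1}^{K} ρ^k ≥ (127−75)/(75−28) = 1.1064 at ρ = 2/3.
At K = 1 the sum is 0.6667 < 1.1064; at K = 2 it is 1.1111 ≥ 1.1064.
So the minimum punishment length is K = 2.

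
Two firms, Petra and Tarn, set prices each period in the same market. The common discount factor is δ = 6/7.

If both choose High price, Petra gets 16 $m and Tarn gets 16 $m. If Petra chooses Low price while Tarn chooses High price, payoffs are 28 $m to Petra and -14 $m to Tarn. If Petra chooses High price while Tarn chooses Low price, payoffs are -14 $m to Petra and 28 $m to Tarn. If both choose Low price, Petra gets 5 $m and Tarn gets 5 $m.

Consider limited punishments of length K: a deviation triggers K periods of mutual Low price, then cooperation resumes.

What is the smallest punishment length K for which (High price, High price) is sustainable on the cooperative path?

2

IC: δ(1−δ^K)/(1−δ) ≥ (28−16)/(16−5) = 12/11.
With δ = 6/7: need 1 − δ^K ≥ 12/11·(1−6/7)/(6/7), i.e. δ^K ≤ 0.8182.
Since (6/7)^1 = 0.8571 and (6/7)^2 = 0.7347, the smallest such K is 2.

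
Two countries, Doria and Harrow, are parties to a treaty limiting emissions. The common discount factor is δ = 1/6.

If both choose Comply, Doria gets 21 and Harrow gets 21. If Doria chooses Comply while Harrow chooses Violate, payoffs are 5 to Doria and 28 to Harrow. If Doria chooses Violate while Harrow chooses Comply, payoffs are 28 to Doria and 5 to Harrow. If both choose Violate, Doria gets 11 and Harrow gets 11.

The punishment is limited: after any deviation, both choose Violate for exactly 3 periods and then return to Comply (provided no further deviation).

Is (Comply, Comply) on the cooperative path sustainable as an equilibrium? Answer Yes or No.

No

Comparing payoff streams over the 4 periods until play realigns: cooperate → 21(1+δ+…+δ^3); deviate → 28 + 11(δ+…+δ^3).
Cooperation is sustained iff (21−11)(δ+…+δ^3) ≥ 28−21.
δ+…+δ^3 = 1/6·(1−(1/6)^3)/(1−1/6) = 0.1991, and (28−21)/(21−11) = 0.7000.
0.1991 < 0.7000, so cooperation is not sustainable.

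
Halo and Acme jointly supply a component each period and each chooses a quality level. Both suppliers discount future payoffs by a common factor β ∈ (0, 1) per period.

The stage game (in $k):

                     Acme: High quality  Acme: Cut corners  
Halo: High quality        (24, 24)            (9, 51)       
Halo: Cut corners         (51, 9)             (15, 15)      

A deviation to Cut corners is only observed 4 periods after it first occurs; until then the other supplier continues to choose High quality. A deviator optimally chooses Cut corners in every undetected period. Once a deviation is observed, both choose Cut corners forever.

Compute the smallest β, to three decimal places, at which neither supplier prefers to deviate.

The best deviation is to choose Cut corners for all 4 undetected periods, earning 51 each, then 15 forever once detected.
Deviation value: 51(1−β^4)/(1−β) + 15β^4/(1−β); cooperation value: 24/(1−β).
IC: 24 ≥ 51(1−β^4) + 15β^4 = 51 − 36β^4.
So β^4 ≥ 27/36 = 3/4, giving β ≥ (3/4)^(1/4) ≈ 0.931.

0.931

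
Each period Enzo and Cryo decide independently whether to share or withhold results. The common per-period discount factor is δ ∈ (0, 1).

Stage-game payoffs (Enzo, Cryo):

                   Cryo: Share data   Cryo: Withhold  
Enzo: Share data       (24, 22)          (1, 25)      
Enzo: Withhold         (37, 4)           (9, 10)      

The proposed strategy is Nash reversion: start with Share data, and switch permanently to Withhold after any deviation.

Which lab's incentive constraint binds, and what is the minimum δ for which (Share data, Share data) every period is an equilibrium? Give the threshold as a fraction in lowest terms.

Enzo; δ ≥ 13/28

For Enzo: deviation gain 37−24 = 13, per-period punishment loss 24−9 = 15. IC gives δ ≥ 13/28.
For Cryo: gain 3, loss 12 per period, so δ ≥ 3/15 = 1/5.
The tighter constraint is Enzo's, so cooperation needs δ ≥ 13/28.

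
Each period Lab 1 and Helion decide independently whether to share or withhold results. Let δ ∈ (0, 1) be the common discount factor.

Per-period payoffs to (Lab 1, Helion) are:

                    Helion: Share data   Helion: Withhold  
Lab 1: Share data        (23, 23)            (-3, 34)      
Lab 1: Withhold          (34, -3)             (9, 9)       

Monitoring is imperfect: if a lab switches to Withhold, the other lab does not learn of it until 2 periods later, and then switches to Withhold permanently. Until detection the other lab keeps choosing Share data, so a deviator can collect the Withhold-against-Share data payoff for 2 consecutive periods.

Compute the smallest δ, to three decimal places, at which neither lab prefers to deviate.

0.663

Deviating for the 2 undetected periods gains 34−23 = 11 per period over cooperation, then loses 23−9 = 14 per period forever once punishment starts.
Gain: 11(1 + δ + … + δ^1); loss: 14·δ^2/(1−δ).
No profitable deviation ⇔ 11(1−δ^2) ≤ 14·δ^2, i.e. δ^2 ≥ 11/(11+14) = 11/25.
Hence δ ≥ (11/25)^(1/2) ≈ 0.663.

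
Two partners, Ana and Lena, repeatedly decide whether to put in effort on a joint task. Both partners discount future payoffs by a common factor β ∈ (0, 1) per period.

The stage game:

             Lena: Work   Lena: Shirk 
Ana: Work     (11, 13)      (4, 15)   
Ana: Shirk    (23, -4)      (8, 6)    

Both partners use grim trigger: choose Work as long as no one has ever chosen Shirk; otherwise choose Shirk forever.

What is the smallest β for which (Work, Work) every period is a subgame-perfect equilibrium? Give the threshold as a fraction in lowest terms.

Ana: cooperation gives 11 each period; deviation gives 23 once then 8 forever.
  11/(1−β) ≥ 23 + 8β/(1−β) ⇒ β ≥ 12/15 = 4/5.
Lena: cooperation gives 13 each period; deviation gives 15 once then 6 forever.
  β ≥ 2/9.
Both must hold, so the binding constraint is Ana's: β ≥ 4/5.

4/5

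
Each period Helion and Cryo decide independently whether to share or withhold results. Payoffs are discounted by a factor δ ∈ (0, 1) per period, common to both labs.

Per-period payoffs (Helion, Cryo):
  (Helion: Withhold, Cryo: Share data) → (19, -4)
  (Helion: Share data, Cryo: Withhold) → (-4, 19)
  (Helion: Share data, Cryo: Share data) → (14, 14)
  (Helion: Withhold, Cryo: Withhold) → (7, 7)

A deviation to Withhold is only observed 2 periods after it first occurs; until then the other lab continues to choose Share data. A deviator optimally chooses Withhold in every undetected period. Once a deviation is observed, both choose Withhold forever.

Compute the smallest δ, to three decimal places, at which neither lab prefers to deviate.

The best deviation is to choose Withhold for all 2 undetected periods, earning 19 each, then 7 forever once detected.
Deviation value: 19(1−δ^2)/(1−δ) + 7δ^2/(1−δ); cooperation value: 14/(1−δ).
IC: 14 ≥ 19(1−δ^2) + 7δ^2 = 19 − 12δ^2.
So δ^2 ≥ 5/12, giving δ ≥ (5/12)^(1/2) ≈ 0.645.

0.645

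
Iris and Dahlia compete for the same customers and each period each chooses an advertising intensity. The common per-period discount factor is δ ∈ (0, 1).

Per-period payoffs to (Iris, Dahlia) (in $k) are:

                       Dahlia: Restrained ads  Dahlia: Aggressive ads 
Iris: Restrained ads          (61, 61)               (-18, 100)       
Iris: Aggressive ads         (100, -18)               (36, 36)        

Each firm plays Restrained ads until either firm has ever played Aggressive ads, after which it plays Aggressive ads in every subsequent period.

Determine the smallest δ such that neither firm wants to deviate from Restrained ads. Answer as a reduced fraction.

39/64

Under grim trigger the critical discount factor is (T−C)/(T−P) with T = 100, C = 61, P = 36.
δ* = (100−61)/(100−36) = 39/64.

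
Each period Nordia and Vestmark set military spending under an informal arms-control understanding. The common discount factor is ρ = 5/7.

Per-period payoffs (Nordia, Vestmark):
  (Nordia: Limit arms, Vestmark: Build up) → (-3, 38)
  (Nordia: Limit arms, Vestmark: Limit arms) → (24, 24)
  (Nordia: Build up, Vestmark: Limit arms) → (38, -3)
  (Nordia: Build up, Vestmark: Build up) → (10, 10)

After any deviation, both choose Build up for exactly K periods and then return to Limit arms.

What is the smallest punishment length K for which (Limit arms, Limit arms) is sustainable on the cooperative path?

2

No profitable deviation requires (24−10)(ρ+…+ρ^K) ≥ 38−24, i.e. ρ+…+ρ^K ≥ 1 ≈ 1.0000.
With ρ = 5/7, the partial sums are K=1: 0.7143, K=2: 1.2245.
K = 2 is the first length at which the sum reaches 1.0000.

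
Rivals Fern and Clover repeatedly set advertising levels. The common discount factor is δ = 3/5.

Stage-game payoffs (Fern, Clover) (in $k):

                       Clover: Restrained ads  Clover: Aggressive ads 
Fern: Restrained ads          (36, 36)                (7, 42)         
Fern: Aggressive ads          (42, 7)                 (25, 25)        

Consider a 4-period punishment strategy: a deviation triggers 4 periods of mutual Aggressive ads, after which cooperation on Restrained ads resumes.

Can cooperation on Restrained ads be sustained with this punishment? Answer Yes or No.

Yes

Comparing payoff streams over the 5 periods until play realigns: cooperate → 36(1+δ+…+δ^4); deviate → 42 + 25(δ+…+δ^4).
Cooperation is sustained iff (36−25)(δ+…+δ^4) ≥ 42−36.
δ+…+δ^4 = 3/5·(1−(3/5)^4)/(1−3/5) = 1.3056, and (42−36)/(36−25) = 0.5455.
1.3056 ≥ 0.5455, so cooperation is sustainable.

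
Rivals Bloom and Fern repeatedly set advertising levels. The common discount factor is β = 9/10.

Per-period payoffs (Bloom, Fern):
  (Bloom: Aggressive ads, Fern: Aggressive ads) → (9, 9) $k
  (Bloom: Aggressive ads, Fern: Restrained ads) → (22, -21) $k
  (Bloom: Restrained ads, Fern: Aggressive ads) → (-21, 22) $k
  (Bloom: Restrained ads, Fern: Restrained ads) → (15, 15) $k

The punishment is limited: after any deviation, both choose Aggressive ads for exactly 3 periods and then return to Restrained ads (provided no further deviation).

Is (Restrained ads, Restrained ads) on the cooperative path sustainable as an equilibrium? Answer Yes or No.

A one-shot deviation gives 22 now, then 9 for 3 periods, then back to 15.
Gain from deviating: (22−15) today; loss: (15−9) in each of the next 3 periods.
No-deviation condition: (15−9)(β+…+β^3) ≥ 22−15, i.e. β+…+β^3 ≥ 7/6.
At β = 9/10: β+…+β^3 = 2.4390 ≥ 1.1667.
So cooperation is sustainable.

Yes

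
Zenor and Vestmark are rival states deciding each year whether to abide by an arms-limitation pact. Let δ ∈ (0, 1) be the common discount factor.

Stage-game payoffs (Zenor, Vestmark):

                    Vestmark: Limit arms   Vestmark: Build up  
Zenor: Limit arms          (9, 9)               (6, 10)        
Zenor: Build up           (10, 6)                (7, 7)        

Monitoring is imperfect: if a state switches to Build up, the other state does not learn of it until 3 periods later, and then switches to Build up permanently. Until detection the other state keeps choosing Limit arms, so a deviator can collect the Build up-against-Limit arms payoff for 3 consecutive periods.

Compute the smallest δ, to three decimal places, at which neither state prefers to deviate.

A deviator earns 10 for 3 periods, then 7 forever; cooperating earns 9 forever. Multiplying the IC by (1−δ):
9 ≥ 10(1−δ^3) + 7δ^3, so 3·δ^3 ≥ 1 and δ^3 ≥ 1/3.
δ ≥ (1/3)^(1/3) ≈ 0.693.

0.693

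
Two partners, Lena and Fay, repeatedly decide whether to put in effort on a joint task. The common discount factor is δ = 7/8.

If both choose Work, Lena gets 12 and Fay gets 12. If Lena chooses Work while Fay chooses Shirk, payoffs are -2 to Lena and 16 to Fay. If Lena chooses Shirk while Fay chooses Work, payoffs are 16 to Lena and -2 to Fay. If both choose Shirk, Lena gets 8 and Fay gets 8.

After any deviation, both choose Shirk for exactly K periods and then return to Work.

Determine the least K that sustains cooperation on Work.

2

Need Σ_{k=1}^{K} δ^k ≥ (16−12)/(12−8) = 1.0000 at δ = 7/8.
At K = 1 the sum is 0.8750 < 1.0000; at K = 2 it is 1.6406 ≥ 1.0000.
So the minimum punishment length is K = 2.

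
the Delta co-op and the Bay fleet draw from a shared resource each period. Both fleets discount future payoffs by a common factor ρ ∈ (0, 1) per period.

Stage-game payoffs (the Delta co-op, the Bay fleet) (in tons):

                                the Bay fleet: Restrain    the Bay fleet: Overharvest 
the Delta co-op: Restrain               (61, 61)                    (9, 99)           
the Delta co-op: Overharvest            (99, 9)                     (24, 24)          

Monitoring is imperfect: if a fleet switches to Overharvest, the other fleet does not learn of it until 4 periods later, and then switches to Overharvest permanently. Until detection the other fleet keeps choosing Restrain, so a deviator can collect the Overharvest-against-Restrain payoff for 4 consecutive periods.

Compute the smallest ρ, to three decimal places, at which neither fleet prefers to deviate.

A deviator earns 99 for 4 periods, then 24 forever; cooperating earns 61 forever. Multiplying the IC by (1−ρ):
61 ≥ 99(1−ρ^4) + 24ρ^4, so 75·ρ^4 ≥ 38 and ρ^4 ≥ 38/75.
ρ ≥ (38/75)^(1/4) ≈ 0.844.

0.844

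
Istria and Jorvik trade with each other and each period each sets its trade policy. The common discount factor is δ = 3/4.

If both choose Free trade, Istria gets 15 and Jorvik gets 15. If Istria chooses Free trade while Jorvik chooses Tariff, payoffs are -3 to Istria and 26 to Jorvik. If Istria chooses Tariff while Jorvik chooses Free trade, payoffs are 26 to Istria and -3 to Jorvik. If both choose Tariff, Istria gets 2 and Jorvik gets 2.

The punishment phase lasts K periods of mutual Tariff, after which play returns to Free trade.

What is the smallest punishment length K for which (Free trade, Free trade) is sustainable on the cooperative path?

2

Need Σ_{k=1}^{K} δ^k ≥ (26−15)/(15−2) = 0.8462 at δ = 3/4.
At K = 1 the sum is 0.7500 < 0.8462; at K = 2 it is 1.3125 ≥ 0.8462.
So the minimum punishment length is K = 2.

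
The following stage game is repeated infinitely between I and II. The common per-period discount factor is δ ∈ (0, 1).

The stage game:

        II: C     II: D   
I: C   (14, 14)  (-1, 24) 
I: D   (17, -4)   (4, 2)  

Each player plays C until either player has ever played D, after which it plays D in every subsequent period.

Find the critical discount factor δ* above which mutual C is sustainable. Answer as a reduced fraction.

5/11

I's threshold: (17−14)/(17−4) = 3/13.
II's threshold: (24−14)/(24−2) = 5/11.
3/13 < 5/11, so II binds and δ* = 5/11.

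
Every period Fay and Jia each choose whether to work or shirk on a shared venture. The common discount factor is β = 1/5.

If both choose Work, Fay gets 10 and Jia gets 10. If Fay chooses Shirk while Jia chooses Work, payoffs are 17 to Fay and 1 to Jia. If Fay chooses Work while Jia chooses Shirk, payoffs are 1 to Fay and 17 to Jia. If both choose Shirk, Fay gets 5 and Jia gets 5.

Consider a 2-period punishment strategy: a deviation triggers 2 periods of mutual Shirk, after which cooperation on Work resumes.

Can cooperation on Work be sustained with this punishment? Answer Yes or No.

No

Comparing payoff streams over the 3 periods until play realigns: cooperate → 10(1+β+…+β^2); deviate → 17 + 5(β+…+β^2).
Cooperation is sustained iff (10−5)(β+…+β^2) ≥ 17−10.
β+…+β^2 = 1/5·(1−(1/5)^2)/(1−1/5) = 0.2400, and (17−10)/(10−5) = 1.4000.
0.2400 < 1.4000, so cooperation is not sustainable.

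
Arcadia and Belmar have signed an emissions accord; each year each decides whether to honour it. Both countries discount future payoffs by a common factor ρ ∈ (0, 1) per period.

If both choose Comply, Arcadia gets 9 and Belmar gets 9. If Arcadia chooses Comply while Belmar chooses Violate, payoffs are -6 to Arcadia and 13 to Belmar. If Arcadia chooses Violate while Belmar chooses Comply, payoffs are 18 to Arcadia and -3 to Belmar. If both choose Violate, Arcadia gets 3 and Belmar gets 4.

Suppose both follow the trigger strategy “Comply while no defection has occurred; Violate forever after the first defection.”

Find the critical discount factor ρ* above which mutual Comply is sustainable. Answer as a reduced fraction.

3/5

For Arcadia: deviation gain 18−9 = 9, per-period punishment loss 9−3 = 6. IC gives ρ ≥ 9/15 = 3/5.
For Belmar: gain 4, loss 5 per period, so ρ ≥ 4/9.
The tighter constraint is Arcadia's, so cooperation needs ρ ≥ 3/5.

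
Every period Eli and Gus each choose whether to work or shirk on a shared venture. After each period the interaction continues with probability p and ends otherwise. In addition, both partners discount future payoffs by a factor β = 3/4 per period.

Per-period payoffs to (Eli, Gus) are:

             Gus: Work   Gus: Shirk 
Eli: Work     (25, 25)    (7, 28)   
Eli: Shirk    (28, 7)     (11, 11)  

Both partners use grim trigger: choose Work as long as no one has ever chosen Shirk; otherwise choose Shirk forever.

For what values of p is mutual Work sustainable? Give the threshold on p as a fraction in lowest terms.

Expected continuation weight on next period's payoff is β·p = 3/4·p, which plays the role of the discount factor.
Cooperation requires 3/4·p ≥ (28−25)/(28−11) = 3/17, hence p ≥ 4/17.

4/17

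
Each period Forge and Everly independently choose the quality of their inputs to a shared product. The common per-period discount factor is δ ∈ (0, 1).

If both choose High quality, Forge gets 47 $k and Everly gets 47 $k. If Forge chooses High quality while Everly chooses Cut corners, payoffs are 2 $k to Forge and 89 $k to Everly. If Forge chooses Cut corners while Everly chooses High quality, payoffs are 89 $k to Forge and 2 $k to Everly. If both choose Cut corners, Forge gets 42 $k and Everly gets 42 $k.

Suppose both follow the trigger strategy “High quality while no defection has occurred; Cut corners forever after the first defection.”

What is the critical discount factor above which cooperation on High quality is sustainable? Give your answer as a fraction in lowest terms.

47/(1−δ) ≥ 89 + 42δ/(1−δ)
47 ≥ 89 − 47δ
δ ≥ 42/47.

42/47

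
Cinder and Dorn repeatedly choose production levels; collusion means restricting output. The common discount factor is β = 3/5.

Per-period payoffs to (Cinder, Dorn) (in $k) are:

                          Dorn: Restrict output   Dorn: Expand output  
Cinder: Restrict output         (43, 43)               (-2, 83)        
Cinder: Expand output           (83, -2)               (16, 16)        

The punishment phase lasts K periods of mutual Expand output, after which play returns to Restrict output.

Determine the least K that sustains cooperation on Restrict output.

9

IC: β(1−β^K)/(1−β) ≥ (83−43)/(43−16) = 40/27.
With β = 3/5: need 1 − β^K ≥ 40/27·(1−3/5)/(3/5), i.e. β^K ≤ 0.0123.
Since (3/5)^8 = 0.0168 and (3/5)^9 = 0.0101, the smallest such K is 9.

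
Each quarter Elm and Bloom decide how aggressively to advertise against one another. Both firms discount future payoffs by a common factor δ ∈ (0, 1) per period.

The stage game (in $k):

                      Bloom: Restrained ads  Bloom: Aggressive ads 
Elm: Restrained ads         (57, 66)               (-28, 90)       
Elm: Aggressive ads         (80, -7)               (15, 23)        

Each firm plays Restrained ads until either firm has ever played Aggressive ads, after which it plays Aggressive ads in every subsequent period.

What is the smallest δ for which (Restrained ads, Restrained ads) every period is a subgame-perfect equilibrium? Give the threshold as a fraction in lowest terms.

24/67

For Elm: deviation gain 80−57 = 23, per-period punishment loss 57−15 = 42. IC gives δ ≥ 23/65.
For Bloom: gain 24, loss 43 per period, so δ ≥ 24/67.
The tighter constraint is Bloom's, so cooperation needs δ ≥ 24/67.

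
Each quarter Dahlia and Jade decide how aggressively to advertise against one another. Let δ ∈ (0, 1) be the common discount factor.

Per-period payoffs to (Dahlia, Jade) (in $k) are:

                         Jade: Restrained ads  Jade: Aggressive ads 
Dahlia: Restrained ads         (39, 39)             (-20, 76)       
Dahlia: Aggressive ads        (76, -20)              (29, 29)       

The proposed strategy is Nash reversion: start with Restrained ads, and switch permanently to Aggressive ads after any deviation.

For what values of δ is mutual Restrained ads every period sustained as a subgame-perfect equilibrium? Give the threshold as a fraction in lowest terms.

Cooperation forever yields 39 each period: 39/(1−δ).
Deviating yields 76 once, then 29 forever: 76 + 29δ/(1−δ).
No profitable deviation requires 39/(1−δ) ≥ 76 + 29δ/(1−δ).
Multiplying by (1−δ): 39 ≥ 76(1−δ) + 29δ = 76 − 47δ.
So 47δ ≥ 37, i.e. δ ≥ 37/47.

37/47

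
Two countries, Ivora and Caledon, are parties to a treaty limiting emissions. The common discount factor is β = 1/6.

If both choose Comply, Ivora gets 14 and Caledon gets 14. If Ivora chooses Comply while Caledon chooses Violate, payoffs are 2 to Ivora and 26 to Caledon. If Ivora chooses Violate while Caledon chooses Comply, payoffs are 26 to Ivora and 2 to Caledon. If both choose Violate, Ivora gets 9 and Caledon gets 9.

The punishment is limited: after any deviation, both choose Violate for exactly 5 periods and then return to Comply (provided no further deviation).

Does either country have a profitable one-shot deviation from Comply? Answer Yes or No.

Yes

IC: β+…+β^5 ≥ (26−14)/(14−9) = 12/5.
At β = 1/6: partial sum = 0.2000 < 2.4000. Cooperation not sustainable.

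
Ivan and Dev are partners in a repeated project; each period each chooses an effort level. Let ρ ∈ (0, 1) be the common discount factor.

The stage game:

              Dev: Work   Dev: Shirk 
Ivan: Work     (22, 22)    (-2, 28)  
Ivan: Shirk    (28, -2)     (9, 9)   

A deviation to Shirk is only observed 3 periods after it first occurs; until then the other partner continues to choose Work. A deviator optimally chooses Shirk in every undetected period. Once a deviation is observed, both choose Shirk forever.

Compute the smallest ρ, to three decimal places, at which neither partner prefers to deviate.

0.681

Deviating for the 3 undetected periods gains 28−22 = 6 per period over cooperation, then loses 22−9 = 13 per period forever once punishment starts.
Gain: 6(1 + ρ + … + ρ^2); loss: 13·ρ^3/(1−ρ).
No profitable deviation ⇔ 6(1−ρ^3) ≤ 13·ρ^3, i.e. ρ^3 ≥ 6/(6+13) = 6/19.
Hence ρ ≥ (6/19)^(1/3) ≈ 0.681.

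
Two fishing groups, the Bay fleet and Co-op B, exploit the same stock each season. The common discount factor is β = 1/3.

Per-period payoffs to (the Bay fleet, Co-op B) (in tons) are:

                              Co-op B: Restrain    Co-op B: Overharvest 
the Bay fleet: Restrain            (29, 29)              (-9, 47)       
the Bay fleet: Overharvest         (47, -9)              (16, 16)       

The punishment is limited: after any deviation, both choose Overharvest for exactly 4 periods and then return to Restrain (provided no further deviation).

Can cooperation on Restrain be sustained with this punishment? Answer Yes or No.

No

IC: β+…+β^4 ≥ (47−29)/(29−16) = 18/13.
At β = 1/3: partial sum = 0.4938 < 1.3846. Cooperation not sustainable.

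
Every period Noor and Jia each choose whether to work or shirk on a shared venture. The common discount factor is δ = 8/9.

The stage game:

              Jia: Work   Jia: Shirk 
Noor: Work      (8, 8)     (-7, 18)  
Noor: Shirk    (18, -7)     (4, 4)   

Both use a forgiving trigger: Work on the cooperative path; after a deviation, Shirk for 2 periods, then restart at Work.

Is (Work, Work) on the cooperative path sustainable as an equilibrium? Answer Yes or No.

IC: δ+…+δ^2 ≥ (18−8)/(8−4) = 5/2.
At δ = 8/9: partial sum = 1.6790 < 2.5000. Cooperation not sustainable.

No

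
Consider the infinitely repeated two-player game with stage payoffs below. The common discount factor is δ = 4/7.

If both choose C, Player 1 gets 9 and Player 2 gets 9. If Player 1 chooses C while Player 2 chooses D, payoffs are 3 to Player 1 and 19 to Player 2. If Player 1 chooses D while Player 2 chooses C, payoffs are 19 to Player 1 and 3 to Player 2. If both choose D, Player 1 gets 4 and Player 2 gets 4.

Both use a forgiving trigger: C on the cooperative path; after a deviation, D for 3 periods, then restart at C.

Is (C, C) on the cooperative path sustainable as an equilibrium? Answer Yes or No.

No

Comparing payoff streams over the 4 periods until play realigns: cooperate → 9(1+δ+…+δ^3); deviate → 19 + 4(δ+…+δ^3).
Cooperation is sustained iff (9−4)(δ+…+δ^3) ≥ 19−9.
δ+…+δ^3 = 4/7·(1−(4/7)^3)/(1−4/7) = 1.0845, and (19−9)/(9−4) = 2.0000.
1.0845 < 2.0000, so cooperation is not sustainable.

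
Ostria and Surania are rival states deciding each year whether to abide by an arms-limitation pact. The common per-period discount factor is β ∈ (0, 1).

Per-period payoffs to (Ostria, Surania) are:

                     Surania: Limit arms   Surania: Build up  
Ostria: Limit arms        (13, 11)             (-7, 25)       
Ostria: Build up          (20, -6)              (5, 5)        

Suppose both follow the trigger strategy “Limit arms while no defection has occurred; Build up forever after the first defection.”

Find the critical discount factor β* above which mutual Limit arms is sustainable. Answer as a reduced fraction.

For Ostria: deviation gain 20−13 = 7, per-period punishment loss 13−5 = 8. IC gives β ≥ 7/15.
For Surania: gain 14, loss 6 per period, so β ≥ 14/20 = 7/10.
The tighter constraint is Surania's, so cooperation needs β ≥ 7/10.

7/10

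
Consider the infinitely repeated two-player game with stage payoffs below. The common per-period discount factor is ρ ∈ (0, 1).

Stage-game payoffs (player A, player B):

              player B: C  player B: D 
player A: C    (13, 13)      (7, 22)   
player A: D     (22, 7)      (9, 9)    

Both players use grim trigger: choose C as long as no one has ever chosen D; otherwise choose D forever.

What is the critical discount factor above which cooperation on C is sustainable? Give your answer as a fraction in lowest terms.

13/(1−ρ) ≥ 22 + 9ρ/(1−ρ)
13 ≥ 22 − 13ρ
ρ ≥ 9/13.

9/13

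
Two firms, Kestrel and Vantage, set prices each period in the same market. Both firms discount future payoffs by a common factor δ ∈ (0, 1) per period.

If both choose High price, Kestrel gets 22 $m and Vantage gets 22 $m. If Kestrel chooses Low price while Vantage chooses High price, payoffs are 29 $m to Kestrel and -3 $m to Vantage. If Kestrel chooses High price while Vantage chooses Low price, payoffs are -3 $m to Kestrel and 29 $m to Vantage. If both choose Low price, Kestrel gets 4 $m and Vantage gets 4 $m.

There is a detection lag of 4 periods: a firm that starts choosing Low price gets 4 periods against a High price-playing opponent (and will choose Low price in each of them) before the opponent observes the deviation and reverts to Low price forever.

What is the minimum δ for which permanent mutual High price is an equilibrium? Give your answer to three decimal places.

0.727

A deviator earns 29 for 4 periods, then 4 forever; cooperating earns 22 forever. Multiplying the IC by (1−δ):
22 ≥ 29(1−δ^4) + 4δ^4, so 25·δ^4 ≥ 7 and δ^4 ≥ 7/25.
δ ≥ (7/25)^(1/4) ≈ 0.727.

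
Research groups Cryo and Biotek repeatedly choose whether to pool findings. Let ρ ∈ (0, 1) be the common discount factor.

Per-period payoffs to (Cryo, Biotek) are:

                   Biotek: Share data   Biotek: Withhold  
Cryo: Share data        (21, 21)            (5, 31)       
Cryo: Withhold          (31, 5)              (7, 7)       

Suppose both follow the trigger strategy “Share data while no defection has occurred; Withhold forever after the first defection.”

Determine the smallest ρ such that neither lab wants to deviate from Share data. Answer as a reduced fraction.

5/12

21/(1−ρ) ≥ 31 + 7ρ/(1−ρ)
21 ≥ 31 − 24ρ
ρ ≥ 10/24 = 5/12.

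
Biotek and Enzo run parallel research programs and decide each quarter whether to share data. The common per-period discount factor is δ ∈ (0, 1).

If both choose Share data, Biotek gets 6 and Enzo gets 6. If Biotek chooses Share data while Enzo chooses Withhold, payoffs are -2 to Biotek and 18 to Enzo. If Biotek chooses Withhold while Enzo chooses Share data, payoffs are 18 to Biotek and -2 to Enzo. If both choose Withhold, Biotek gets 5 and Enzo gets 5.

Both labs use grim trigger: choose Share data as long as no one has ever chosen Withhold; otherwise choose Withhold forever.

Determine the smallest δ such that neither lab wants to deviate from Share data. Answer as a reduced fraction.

12/13

Cooperation forever yields 6 each period: 6/(1−δ).
Deviating yields 18 once, then 5 forever: 18 + 5δ/(1−δ).
No profitable deviation requires 6/(1−δ) ≥ 18 + 5δ/(1−δ).
Multiplying by (1−δ): 6 ≥ 18(1−δ) + 5δ = 18 − 13δ.
So 13δ ≥ 12, i.e. δ ≥ 12/13.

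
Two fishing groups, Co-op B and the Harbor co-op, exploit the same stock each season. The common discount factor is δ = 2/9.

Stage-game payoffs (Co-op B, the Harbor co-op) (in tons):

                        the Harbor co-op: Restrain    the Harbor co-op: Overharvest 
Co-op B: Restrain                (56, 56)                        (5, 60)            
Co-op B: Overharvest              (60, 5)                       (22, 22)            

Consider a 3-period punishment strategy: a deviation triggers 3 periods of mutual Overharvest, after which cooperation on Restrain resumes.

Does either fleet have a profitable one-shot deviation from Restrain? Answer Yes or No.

A one-shot deviation gives 60 now, then 22 for 3 periods, then back to 56.
Gain from deviating: (60−56) today; loss: (56−22) in each of the next 3 periods.
No-deviation condition: (56−22)(δ+…+δ^3) ≥ 60−56, i.e. δ+…+δ^3 ≥ 2/17.
At δ = 2/9: δ+…+δ^3 = 0.2826 ≥ 0.1176.
So cooperation is sustainable.

No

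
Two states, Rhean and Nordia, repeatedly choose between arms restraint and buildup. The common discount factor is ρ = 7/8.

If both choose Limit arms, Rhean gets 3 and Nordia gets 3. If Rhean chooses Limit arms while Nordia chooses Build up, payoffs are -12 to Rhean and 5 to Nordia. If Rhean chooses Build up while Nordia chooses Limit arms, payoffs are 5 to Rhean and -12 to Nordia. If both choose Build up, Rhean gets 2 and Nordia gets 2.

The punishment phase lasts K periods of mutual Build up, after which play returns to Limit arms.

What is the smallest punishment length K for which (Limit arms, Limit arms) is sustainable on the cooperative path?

Need Σ_{k=1}^{K} ρ^k ≥ (5−3)/(3−2) = 2.0000 at ρ = 7/8.
At K = 2 the sum is 1.6406 < 2.0000; at K = 3 it is 2.3105 ≥ 2.0000.
So the minimum punishment length is K = 3.

3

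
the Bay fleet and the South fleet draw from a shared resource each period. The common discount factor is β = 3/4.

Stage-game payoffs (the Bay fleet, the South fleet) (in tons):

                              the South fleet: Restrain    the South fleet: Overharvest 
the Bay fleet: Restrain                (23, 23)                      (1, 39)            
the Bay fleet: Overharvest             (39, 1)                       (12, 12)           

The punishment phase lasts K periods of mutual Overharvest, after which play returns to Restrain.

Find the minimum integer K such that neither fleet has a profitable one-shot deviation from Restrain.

Need Σ_{k=1}^{K} β^k ≥ (39−23)/(23−12) = 1.4545 at β = 3/4.
At K = 2 the sum is 1.3125 < 1.4545; at K = 3 it is 1.7344 ≥ 1.4545.
So the minimum punishment length is K = 3.

3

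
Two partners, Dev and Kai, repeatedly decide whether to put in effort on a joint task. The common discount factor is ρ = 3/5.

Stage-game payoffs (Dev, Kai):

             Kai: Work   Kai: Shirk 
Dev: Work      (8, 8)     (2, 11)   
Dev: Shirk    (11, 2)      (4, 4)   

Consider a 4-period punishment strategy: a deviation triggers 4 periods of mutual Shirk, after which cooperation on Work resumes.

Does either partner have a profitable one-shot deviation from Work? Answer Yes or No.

Comparing payoff streams over the 5 periods until play realigns: cooperate → 8(1+ρ+…+ρ^4); deviate → 11 + 4(ρ+…+ρ^4).
Cooperation is sustained iff (8−4)(ρ+…+ρ^4) ≥ 11−8.
ρ+…+ρ^4 = 3/5·(1−(3/5)^4)/(1−3/5) = 1.3056, and (11−8)/(8−4) = 0.7500.
1.3056 ≥ 0.7500, so cooperation is sustainable.

No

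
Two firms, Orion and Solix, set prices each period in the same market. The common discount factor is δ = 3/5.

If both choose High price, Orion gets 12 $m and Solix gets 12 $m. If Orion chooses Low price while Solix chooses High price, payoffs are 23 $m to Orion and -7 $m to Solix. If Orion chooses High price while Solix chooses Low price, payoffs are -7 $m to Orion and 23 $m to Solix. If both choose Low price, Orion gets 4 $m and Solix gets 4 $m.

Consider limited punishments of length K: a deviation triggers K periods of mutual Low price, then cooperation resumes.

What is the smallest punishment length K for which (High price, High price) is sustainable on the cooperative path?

5

No profitable deviation requires (12−4)(δ+…+δ^K) ≥ 23−12, i.e. δ+…+δ^K ≥ 11/8 ≈ 1.3750.
With δ = 3/5, the partial sums are K=1: 0.6000, K=2: 0.9600, K=3: 1.1760, K=4: 1.3056, K=5: 1.3834.
K = 5 is the first length at which the sum reaches 1.3750.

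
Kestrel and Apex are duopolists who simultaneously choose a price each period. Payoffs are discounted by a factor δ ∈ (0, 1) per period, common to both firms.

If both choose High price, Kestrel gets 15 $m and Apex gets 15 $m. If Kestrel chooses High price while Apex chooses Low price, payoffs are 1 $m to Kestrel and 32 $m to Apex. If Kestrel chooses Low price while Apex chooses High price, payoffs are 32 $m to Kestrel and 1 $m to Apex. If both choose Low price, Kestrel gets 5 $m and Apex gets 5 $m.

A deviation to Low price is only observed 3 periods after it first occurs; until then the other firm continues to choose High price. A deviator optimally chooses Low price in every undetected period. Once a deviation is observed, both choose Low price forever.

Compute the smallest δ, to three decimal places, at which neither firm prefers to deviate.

The best deviation is to choose Low price for all 3 undetected periods, earning 32 each, then 5 forever once detected.
Deviation value: 32(1−δ^3)/(1−δ) + 5δ^3/(1−δ); cooperation value: 15/(1−δ).
IC: 15 ≥ 32(1−δ^3) + 5δ^3 = 32 − 27δ^3.
So δ^3 ≥ 17/27, giving δ ≥ (17/27)^(1/3) ≈ 0.857.

0.857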